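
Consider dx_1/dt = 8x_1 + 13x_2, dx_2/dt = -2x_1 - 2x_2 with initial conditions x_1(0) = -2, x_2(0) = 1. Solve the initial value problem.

Coefficient matrix A = [[8, 13], [-2, -2]].
Characteristic polynomial det(A - λI) = λ^2 - 6λ + 10 = 0.
Eigenvalues λ = 3 ± i (complex conjugate pair).
For λ=3+i: an eigenvector is (-2,1) - i(3,-1) = (-2 - 3i, 1 + i).
A real fundamental pair from Re and Im of e^((3+i)t)v: X_1 = e^(3t)(cos(t)·(-2,1) + sin(t)·(3,-1)), X_2 = e^(3t)(sin(t)·(-2,1) - cos(t)·(3,-1)).
General solution: c_1X_1 + c_2X_2.
Applying x_1(0)=-2, x_2(0)=1 gives c_1=1, c_2=0.

x_1(t) = 3e^(3t)sin(t) - 2e^(3t)cos(t), x_2(t) = -e^(3t)sin(t) + e^(3t)cos(t)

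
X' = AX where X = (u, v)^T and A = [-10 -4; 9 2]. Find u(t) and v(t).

u(t) = 2C_1e^(-4t) + 2C_2te^(-4t) + C_2e^(-4t), v(t) = -3C_1e^(-4t) - 3C_2te^(-4t) - 2C_2e^(-4t)

Coefficient matrix A = [[-10, -4], [9, 2]].
Characteristic polynomial det(A - λI) = λ^2 + 8λ + 16 = 0.
Single eigenvalue λ = -4 with algebraic multiplicity 2.
Eigenvector v = (2,-3); generalized eigenvector w with (A-λI)w=v is (1,-2).
General solution: e^(-4t)[C_1·v + C_2·(t·v + w)].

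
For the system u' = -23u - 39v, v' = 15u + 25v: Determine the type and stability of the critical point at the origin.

unstable spiral

A = [[-23,-39],[15,25]]; det(A-λI) = λ^2 - 2λ + 10.
λ = 1 ± 3i: positive real part.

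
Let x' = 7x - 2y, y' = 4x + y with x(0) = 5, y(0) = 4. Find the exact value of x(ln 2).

A = [[7,-2],[4,1]]; eigenvalues λ = 5, 3.
Eigenvectors: (-1,-1) for λ=5, (-1,-2) for λ=3.
From the initial condition, c_1 = -6, c_2 = 1.
x(ln 2) = (-6)(2^5)(-1) + (1)(2^3)(-1) = 184.

184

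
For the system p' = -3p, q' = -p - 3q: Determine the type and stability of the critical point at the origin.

A = [[-3,0],[-1,-3]]; det(A-λI) = λ^2 + 6λ + 9.
repeated λ = -3 with a single eigenvector.

stable improper node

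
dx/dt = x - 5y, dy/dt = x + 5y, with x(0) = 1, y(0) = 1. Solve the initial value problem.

x(t) = -7e^(3t)sin(t) + e^(3t)cos(t), y(t) = 3e^(3t)sin(t) + e^(3t)cos(t)

Coefficient matrix A = [[1, -5], [1, 5]].
Characteristic polynomial det(A - λI) = λ^2 - 6λ + 10 = 0.
Eigenvalues λ = 3 ± i (complex conjugate pair).
For λ=3+i: an eigenvector is (2,-1) - i(1,0) = (2 - i, -1).
A real fundamental pair from Re and Im of e^((3+i)t)v: X_1 = e^(3t)(cos(t)·(2,-1) + sin(t)·(1,0)), X_2 = e^(3t)(sin(t)·(2,-1) - cos(t)·(1,0)).
General solution: C_1X_1 + C_2X_2.
Applying x(0)=1, y(0)=1 gives C_1=-1, C_2=-3.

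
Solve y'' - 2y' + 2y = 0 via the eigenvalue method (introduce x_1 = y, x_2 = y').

Let x_1 = y, x_2 = y'. Then x_1' = x_2 and x_2' = -2x_1 + 2x_2.
A = [[0,1],[-2,2]]; det(A-λI) = λ^2 - 2λ + 2.
Eigenvalues λ = 1 ± i.

y(t) = K_1e^(t)cos(t) + K_2e^(t)sin(t)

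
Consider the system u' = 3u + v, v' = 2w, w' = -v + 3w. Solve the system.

u(t) = K_1e^(3t) - K_2e^(t) - K_3e^(2t), v(t) = 2K_2e^(t) + K_3e^(2t), w(t) = K_2e^(t) + K_3e^(2t)

Coefficient matrix A = [[3, 1, 0], [0, 0, 2], [0, -1, 3]].
det(A - λI) = 0 gives eigenvalues λ = 3, 1, 2.
For λ=3: eigenvector (1,0,0).
For λ=1: eigenvector (-1,2,1).
For λ=2: eigenvector (-1,1,1).
General solution: K_1e^(3t)(1,0,0) + K_2e^(t)(-1,2,1) + K_3e^(2t)(-1,1,1).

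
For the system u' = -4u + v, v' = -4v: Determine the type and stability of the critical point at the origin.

stable improper node

A = [[-4,1],[0,-4]]; det(A-λI) = λ^2 + 8λ + 16.
repeated λ = -4 with a single eigenvector.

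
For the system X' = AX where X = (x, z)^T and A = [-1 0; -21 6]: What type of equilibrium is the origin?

A = [[-1,0],[-21,6]]; det(A-λI) = λ^2 - 5λ - 6.
λ = -1, 6: opposite signs.

saddle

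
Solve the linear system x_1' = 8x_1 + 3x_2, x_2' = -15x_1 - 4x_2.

Coefficient matrix A = [[8, 3], [-15, -4]].
Characteristic polynomial det(A - λI) = λ^2 - 4λ + 13 = 0.
Eigenvalues λ = 2 ± 3i (complex conjugate pair).
For λ=2+3i: an eigenvector is (-1,2) - i(0,1) = (-1, 2 - i).
A real fundamental pair from Re and Im of e^((2+3i)t)v: X_1 = e^(2t)(cos(3t)·(-1,2) + sin(3t)·(0,1)), X_2 = e^(2t)(sin(3t)·(-1,2) - cos(3t)·(0,1)).
General solution: K_1X_1 + K_2X_2.

x_1(t) = -K_1e^(2t)cos(3t) - K_2e^(2t)sin(3t), x_2(t) = K_1e^(2t)sin(3t) + 2K_1e^(2t)cos(3t) + 2K_2e^(2t)sin(3t) - K_2e^(2t)cos(3t)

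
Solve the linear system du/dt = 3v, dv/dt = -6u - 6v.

Coefficient matrix A = [[0, 3], [-6, -6]].
Characteristic polynomial det(A - λI) = λ^2 + 6λ + 18 = 0.
Eigenvalues λ = -3 ± 3i (complex conjugate pair).
For λ=-3+3i: an eigenvector is (-1,1) - i(0,1) = (-1, 1 - i).
A real fundamental pair from Re and Im of e^((-3+3i)t)v: X_1 = e^(-3t)(cos(3t)·(-1,1) + sin(3t)·(0,1)), X_2 = e^(-3t)(sin(3t)·(-1,1) - cos(3t)·(0,1)).
General solution: C_1X_1 + C_2X_2.

u(t) = -C_1e^(-3t)cos(3t) - C_2e^(-3t)sin(3t), v(t) = C_1e^(-3t)sin(3t) + C_1e^(-3t)cos(3t) + C_2e^(-3t)sin(3t) - C_2e^(-3t)cos(3t)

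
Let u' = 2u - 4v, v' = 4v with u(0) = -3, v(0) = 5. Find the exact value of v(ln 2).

A = [[2,-4],[0,4]]; eigenvalues λ = 2, 4.
Eigenvectors: (-1,0) for λ=2, (-2,1) for λ=4.
From the initial condition, c_1 = -7, c_2 = 5.
v(ln 2) = (-7)(2^2)(0) + (5)(2^4)(1) = 80.

80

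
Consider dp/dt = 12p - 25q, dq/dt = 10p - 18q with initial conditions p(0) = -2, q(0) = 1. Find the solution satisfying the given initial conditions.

p(t) = -11e^(-3t)sin(5t) - 2e^(-3t)cos(5t), q(t) = -7e^(-3t)sin(5t) + e^(-3t)cos(5t)

Coefficient matrix A = [[12, -25], [10, -18]].
Characteristic polynomial det(A - λI) = λ^2 + 6λ + 34 = 0.
Eigenvalues λ = -3 ± 5i (complex conjugate pair).
For λ=-3+5i: an eigenvector is (2,1) - i(1,1) = (2 - i, 1 - i).
A real fundamental pair from Re and Im of e^((-3+5i)t)v: X_1 = e^(-3t)(cos(5t)·(2,1) + sin(5t)·(1,1)), X_2 = e^(-3t)(sin(5t)·(2,1) - cos(5t)·(1,1)).
General solution: c_1X_1 + c_2X_2.
Applying p(0)=-2, q(0)=1 gives c_1=-3, c_2=-4.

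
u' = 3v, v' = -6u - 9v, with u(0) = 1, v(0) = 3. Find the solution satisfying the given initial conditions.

Coefficient matrix A = [[0, 3], [-6, -9]].
Characteristic polynomial det(A - λI) = λ^2 + 9λ + 18 = 0.
Eigenvalues λ = -6, -3.
For λ=-6: (A-λI) row 1 is [6, 3], so an eigenvector is (1, -2).
For λ=-3: (A-λI) row 1 is [3, 3], so an eigenvector is (-1, 1).
General solution: c_1e^(-6t)(1,-2) + c_2e^(-3t)(-1,1).
Applying u(0)=1, v(0)=3 gives c_1=-4, c_2=-5.

u(t) = 5e^(-3t) - 4e^(-6t), v(t) = -5e^(-3t) + 8e^(-6t)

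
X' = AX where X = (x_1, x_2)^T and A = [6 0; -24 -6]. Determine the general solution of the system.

Coefficient matrix A = [[6, 0], [-24, -6]].
Characteristic polynomial det(A - λI) = λ^2 - 36 = 0.
Eigenvalues λ = -6, 6.
For λ=-6: (A-λI) row 1 is [12, 0], so an eigenvector is (0, -1).
For λ=6: (A-λI) row 2 is [-24, -12], so an eigenvector is (1, -2).
General solution: c_1e^(-6t)(0,-1) + c_2e^(6t)(1,-2).

x_1(t) = c_2e^(6t), x_2(t) = -c_1e^(-6t) - 2c_2e^(6t)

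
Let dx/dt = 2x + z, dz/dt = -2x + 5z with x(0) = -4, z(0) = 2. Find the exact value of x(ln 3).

216

A = [[2,1],[-2,5]]; eigenvalues λ = 3, 4.
Eigenvectors: (-1,-1) for λ=3, (1,2) for λ=4.
From the initial condition, c_1 = 10, c_2 = 6.
x(ln 3) = (10)(3^3)(-1) + (6)(3^4)(1) = 216.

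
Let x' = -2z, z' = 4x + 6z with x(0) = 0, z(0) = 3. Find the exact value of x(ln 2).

A = [[0,-2],[4,6]]; eigenvalues λ = 4, 2.
Eigenvectors: (-1,2) for λ=4, (1,-1) for λ=2.
From the initial condition, c_1 = 3, c_2 = 3.
x(ln 2) = (3)(2^4)(-1) + (3)(2^2)(1) = -36.

-36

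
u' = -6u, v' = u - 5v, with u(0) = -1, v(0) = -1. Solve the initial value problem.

Coefficient matrix A = [[-6, 0], [1, -5]].
Characteristic polynomial det(A - λI) = λ^2 + 11λ + 30 = 0.
Eigenvalues λ = -5, -6.
For λ=-5: (A-λI) row 1 is [-1, 0], so an eigenvector is (0, 1).
For λ=-6: (A-λI) row 2 is [1, 1], so an eigenvector is (-1, 1).
General solution: C_1e^(-5t)(0,1) + C_2e^(-6t)(-1,1).
Applying u(0)=-1, v(0)=-1 gives C_1=-2, C_2=1.

u(t) = -e^(-6t), v(t) = -2e^(-5t) + e^(-6t)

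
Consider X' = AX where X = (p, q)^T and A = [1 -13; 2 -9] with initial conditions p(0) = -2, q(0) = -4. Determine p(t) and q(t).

p(t) = 42e^(-4t)sin(t) - 2e^(-4t)cos(t), q(t) = 16e^(-4t)sin(t) - 4e^(-4t)cos(t)

Coefficient matrix A = [[1, -13], [2, -9]].
Characteristic polynomial det(A - λI) = λ^2 + 8λ + 17 = 0.
Eigenvalues λ = -4 ± i (complex conjugate pair).
For λ=-4+i: an eigenvector is (3,1) - i(2,1) = (3 - 2i, 1 - i).
A real fundamental pair from Re and Im of e^((-4+i)t)v: X_1 = e^(-4t)(cos(t)·(3,1) + sin(t)·(2,1)), X_2 = e^(-4t)(sin(t)·(3,1) - cos(t)·(2,1)).
General solution: C_1X_1 + C_2X_2.
Applying p(0)=-2, q(0)=-4 gives C_1=6, C_2=10.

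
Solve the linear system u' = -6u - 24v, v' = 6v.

Coefficient matrix A = [[-6, -24], [0, 6]].
Characteristic polynomial det(A - λI) = λ^2 - 36 = 0.
Eigenvalues λ = 6, -6.
For λ=6: (A-λI) row 1 is [-12, -24], so an eigenvector is (-2, 1).
For λ=-6: (A-λI) row 1 is [0, -24], so an eigenvector is (-1, 0).
General solution: K_1e^(6t)(-2,1) + K_2e^(-6t)(-1,0).

u(t) = -2K_1e^(6t) - K_2e^(-6t), v(t) = K_1e^(6t)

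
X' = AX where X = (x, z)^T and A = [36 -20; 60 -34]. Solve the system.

x(t) = C_1e^(-4t) + 2C_2e^(6t), z(t) = 2C_1e^(-4t) + 3C_2e^(6t)

Coefficient matrix A = [[36, -20], [60, -34]].
Characteristic polynomial det(A - λI) = λ^2 - 2λ - 24 = 0.
Eigenvalues λ = -4, 6.
For λ=-4: (A-λI) row 1 is [40, -20], so an eigenvector is (1, 2).
For λ=6: (A-λI) row 1 is [30, -20], so an eigenvector is (2, 3).
General solution: C_1e^(-4t)(1,2) + C_2e^(6t)(2,3).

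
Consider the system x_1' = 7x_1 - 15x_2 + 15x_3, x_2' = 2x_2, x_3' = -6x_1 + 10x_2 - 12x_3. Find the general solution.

x_1(t) = 3c_1e^(-3t) + 5c_2e^(-2t) - 3c_3e^(2t), x_2(t) = c_3e^(2t), x_3(t) = -2c_1e^(-3t) - 3c_2e^(-2t) + 2c_3e^(2t)

Coefficient matrix A = [[7, -15, 15], [0, 2, 0], [-6, 10, -12]].
det(A - λI) = 0 gives eigenvalues λ = -3, -2, 2.
For λ=-3: eigenvector (3,0,-2).
For λ=-2: eigenvector (5,0,-3).
For λ=2: eigenvector (-3,1,2).
General solution: c_1e^(-3t)(3,0,-2) + c_2e^(-2t)(5,0,-3) + c_3e^(2t)(-3,1,2).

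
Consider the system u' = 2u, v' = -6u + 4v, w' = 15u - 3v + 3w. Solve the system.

u(t) = K_1e^(2t), v(t) = 3K_1e^(2t) + K_3e^(4t), w(t) = -6K_1e^(2t) + K_2e^(3t) - 3K_3e^(4t)

Coefficient matrix A = [[2, 0, 0], [-6, 4, 0], [15, -3, 3]].
det(A - λI) = 0 gives eigenvalues λ = 2, 3, 4.
For λ=2: eigenvector (1,3,-6).
For λ=3: eigenvector (0,0,1).
For λ=4: eigenvector (0,1,-3).
General solution: K_1e^(2t)(1,3,-6) + K_2e^(3t)(0,0,1) + K_3e^(4t)(0,1,-3).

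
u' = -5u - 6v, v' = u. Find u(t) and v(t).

Coefficient matrix A = [[-5, -6], [1, 0]].
Characteristic polynomial det(A - λI) = λ^2 + 5λ + 6 = 0.
Eigenvalues λ = -3, -2.
For λ=-3: (A-λI) row 1 is [-2, -6], so an eigenvector is (-3, 1).
For λ=-2: (A-λI) row 1 is [-3, -6], so an eigenvector is (2, -1).
General solution: K_1e^(-3t)(-3,1) + K_2e^(-2t)(2,-1).

u(t) = -3K_1e^(-3t) + 2K_2e^(-2t), v(t) = K_1e^(-3t) - K_2e^(-2t)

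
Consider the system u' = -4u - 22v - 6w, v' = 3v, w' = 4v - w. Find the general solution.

u(t) = -2C_1e^(-t) - 4C_2e^(3t) + C_3e^(-4t), v(t) = C_2e^(3t), w(t) = C_1e^(-t) + C_2e^(3t)

Coefficient matrix A = [[-4, -22, -6], [0, 3, 0], [0, 4, -1]].
det(A - λI) = 0 gives eigenvalues λ = -1, 3, -4.
For λ=-1: eigenvector (-2,0,1).
For λ=3: eigenvector (-4,1,1).
For λ=-4: eigenvector (1,0,0).
General solution: C_1e^(-t)(-2,0,1) + C_2e^(3t)(-4,1,1) + C_3e^(-4t)(1,0,0).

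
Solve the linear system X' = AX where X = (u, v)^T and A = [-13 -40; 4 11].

Coefficient matrix A = [[-13, -40], [4, 11]].
Characteristic polynomial det(A - λI) = λ^2 + 2λ + 17 = 0.
Eigenvalues λ = -1 ± 4i (complex conjugate pair).
For λ=-1+4i: an eigenvector is (-3,1) - i(-1,0) = (-3 + i, 1).
A real fundamental pair from Re and Im of e^((-1+4i)t)v: X_1 = e^(-t)(cos(4t)·(-3,1) + sin(4t)·(-1,0)), X_2 = e^(-t)(sin(4t)·(-3,1) - cos(4t)·(-1,0)).
General solution: c_1X_1 + c_2X_2.

u(t) = -c_1e^(-t)sin(4t) - 3c_1e^(-t)cos(4t) - 3c_2e^(-t)sin(4t) + c_2e^(-t)cos(4t), v(t) = c_1e^(-t)cos(4t) + c_2e^(-t)sin(4t)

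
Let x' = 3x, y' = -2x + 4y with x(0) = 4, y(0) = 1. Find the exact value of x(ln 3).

108

A = [[3,0],[-2,4]]; eigenvalues λ = 3, 4.
Eigenvectors: (-1,-2) for λ=3, (0,1) for λ=4.
From the initial condition, c_1 = -4, c_2 = -7.
x(ln 3) = (-4)(3^3)(-1) + (-7)(3^4)(0) = 108.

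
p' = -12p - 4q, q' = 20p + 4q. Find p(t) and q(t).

p(t) = C_1e^(-4t)cos(4t) + C_2e^(-4t)sin(4t), q(t) = C_1e^(-4t)sin(4t) - 2C_1e^(-4t)cos(4t) - 2C_2e^(-4t)sin(4t) - C_2e^(-4t)cos(4t)

Coefficient matrix A = [[-12, -4], [20, 4]].
Characteristic polynomial det(A - λI) = λ^2 + 8λ + 32 = 0.
Eigenvalues λ = -4 ± 4i (complex conjugate pair).
For λ=-4+4i: an eigenvector is (1,-2) - i(0,1) = (1, -2 - i).
A real fundamental pair from Re and Im of e^((-4+4i)t)v: X_1 = e^(-4t)(cos(4t)·(1,-2) + sin(4t)·(0,1)), X_2 = e^(-4t)(sin(4t)·(1,-2) - cos(4t)·(0,1)).
General solution: C_1X_1 + C_2X_2.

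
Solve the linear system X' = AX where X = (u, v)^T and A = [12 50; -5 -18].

u(t) = c_1e^(-3t)sin(5t) - 3c_1e^(-3t)cos(5t) - 3c_2e^(-3t)sin(5t) - c_2e^(-3t)cos(5t), v(t) = c_1e^(-3t)cos(5t) + c_2e^(-3t)sin(5t)

Coefficient matrix A = [[12, 50], [-5, -18]].
Characteristic polynomial det(A - λI) = λ^2 + 6λ + 34 = 0.
Eigenvalues λ = -3 ± 5i (complex conjugate pair).
For λ=-3+5i: an eigenvector is (-3,1) - i(1,0) = (-3 - i, 1).
A real fundamental pair from Re and Im of e^((-3+5i)t)v: X_1 = e^(-3t)(cos(5t)·(-3,1) + sin(5t)·(1,0)), X_2 = e^(-3t)(sin(5t)·(-3,1) - cos(5t)·(1,0)).
General solution: c_1X_1 + c_2X_2.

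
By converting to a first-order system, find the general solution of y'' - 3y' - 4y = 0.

y(t) = C_1e^(4t) + C_2e^(-t)

Let x_1 = y, x_2 = y'. Then x_1' = x_2 and x_2' = 4x_1 + 3x_2.
A = [[0,1],[4,3]]; det(A-λI) = λ^2 - 3λ - 4.
Eigenvalues λ = 4, -1 with eigenvectors (1,4), (1,-1).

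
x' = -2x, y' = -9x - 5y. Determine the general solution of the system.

Coefficient matrix A = [[-2, 0], [-9, -5]].
Characteristic polynomial det(A - λI) = λ^2 + 7λ + 10 = 0.
Eigenvalues λ = -5, -2.
For λ=-5: (A-λI) row 1 is [3, 0], so an eigenvector is (0, -1).
For λ=-2: (A-λI) row 2 is [-9, -3], so an eigenvector is (-1, 3).
General solution: K_1e^(-5t)(0,-1) + K_2e^(-2t)(-1,3).

x(t) = -K_2e^(-2t), y(t) = -K_1e^(-5t) + 3K_2e^(-2t)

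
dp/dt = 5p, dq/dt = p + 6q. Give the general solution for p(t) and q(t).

p(t) = -c_1e^(5t), q(t) = c_1e^(5t) - c_2e^(6t)

Coefficient matrix A = [[5, 0], [1, 6]].
Characteristic polynomial det(A - λI) = λ^2 - 11λ + 30 = 0.
Eigenvalues λ = 5, 6.
For λ=5: (A-λI) row 2 is [1, 1], so an eigenvector is (-1, 1).
For λ=6: (A-λI) row 1 is [-1, 0], so an eigenvector is (0, -1).
General solution: c_1e^(5t)(-1,1) + c_2e^(6t)(0,-1).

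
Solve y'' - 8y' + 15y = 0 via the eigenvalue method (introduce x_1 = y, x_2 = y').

Let x_1 = y, x_2 = y'. Then x_1' = x_2 and x_2' = -15x_1 + 8x_2.
A = [[0,1],[-15,8]]; det(A-λI) = λ^2 - 8λ + 15.
Eigenvalues λ = 5, 3 with eigenvectors (1,5), (1,3).

y(t) = c_1e^(5t) + c_2e^(3t)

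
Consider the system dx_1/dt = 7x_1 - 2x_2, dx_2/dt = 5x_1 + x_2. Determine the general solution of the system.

Coefficient matrix A = [[7, -2], [5, 1]].
Characteristic polynomial det(A - λI) = λ^2 - 8λ + 17 = 0.
Eigenvalues λ = 4 ± i (complex conjugate pair).
For λ=4+i: an eigenvector is (1,2) - i(-1,-1) = (1 + i, 2 + i).
A real fundamental pair from Re and Im of e^((4+i)t)v: X_1 = e^(4t)(cos(t)·(1,2) + sin(t)·(-1,-1)), X_2 = e^(4t)(sin(t)·(1,2) - cos(t)·(-1,-1)).
General solution: c_1X_1 + c_2X_2.

x_1(t) = -c_1e^(4t)sin(t) + c_1e^(4t)cos(t) + c_2e^(4t)sin(t) + c_2e^(4t)cos(t), x_2(t) = -c_1e^(4t)sin(t) + 2c_1e^(4t)cos(t) + 2c_2e^(4t)sin(t) + c_2e^(4t)cos(t)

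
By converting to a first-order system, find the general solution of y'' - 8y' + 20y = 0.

Let x_1 = y, x_2 = y'. Then x_1' = x_2 and x_2' = -20x_1 + 8x_2.
A = [[0,1],[-20,8]]; det(A-λI) = λ^2 - 8λ + 20.
Eigenvalues λ = 4 ± 2i.

y(t) = c_1e^(4t)cos(2t) + c_2e^(4t)sin(2t)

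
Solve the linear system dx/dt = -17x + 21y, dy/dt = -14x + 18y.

x(t) = 3K_1e^(-3t) - K_2e^(4t), y(t) = 2K_1e^(-3t) - K_2e^(4t)

Coefficient matrix A = [[-17, 21], [-14, 18]].
Characteristic polynomial det(A - λI) = λ^2 - λ - 12 = 0.
Eigenvalues λ = -3, 4.
For λ=-3: (A-λI) row 1 is [-14, 21], so an eigenvector is (3, 2).
For λ=4: (A-λI) row 1 is [-21, 21], so an eigenvector is (-1, -1).
General solution: K_1e^(-3t)(3,2) + K_2e^(4t)(-1,-1).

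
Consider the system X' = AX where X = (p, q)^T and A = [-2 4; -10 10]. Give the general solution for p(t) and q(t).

p(t) = K_1e^(4t)sin(2t) - K_1e^(4t)cos(2t) - K_2e^(4t)sin(2t) - K_2e^(4t)cos(2t), q(t) = 2K_1e^(4t)sin(2t) - K_1e^(4t)cos(2t) - K_2e^(4t)sin(2t) - 2K_2e^(4t)cos(2t)

Coefficient matrix A = [[-2, 4], [-10, 10]].
Characteristic polynomial det(A - λI) = λ^2 - 8λ + 20 = 0.
Eigenvalues λ = 4 ± 2i (complex conjugate pair).
For λ=4+2i: an eigenvector is (-1,-1) - i(1,2) = (-1 - i, -1 - 2i).
A real fundamental pair from Re and Im of e^((4+2i)t)v: X_1 = e^(4t)(cos(2t)·(-1,-1) + sin(2t)·(1,2)), X_2 = e^(4t)(sin(2t)·(-1,-1) - cos(2t)·(1,2)).
General solution: K_1X_1 + K_2X_2.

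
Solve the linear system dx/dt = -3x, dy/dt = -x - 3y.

x(t) = c_2e^(-3t), y(t) = -c_1e^(-3t) - c_2te^(-3t) - 3c_2e^(-3t)

Coefficient matrix A = [[-3, 0], [-1, -3]].
Characteristic polynomial det(A - λI) = λ^2 + 6λ + 9 = 0.
Single eigenvalue λ = -3 with algebraic multiplicity 2.
Eigenvector v = (0,-1); generalized eigenvector w with (A-λI)w=v is (1,-3).
General solution: e^(-3t)[c_1·v + c_2·(t·v + w)].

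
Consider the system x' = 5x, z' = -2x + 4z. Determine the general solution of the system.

Coefficient matrix A = [[5, 0], [-2, 4]].
Characteristic polynomial det(A - λI) = λ^2 - 9λ + 20 = 0.
Eigenvalues λ = 5, 4.
For λ=5: (A-λI) row 2 is [-2, -1], so an eigenvector is (-1, 2).
For λ=4: (A-λI) row 1 is [1, 0], so an eigenvector is (0, 1).
General solution: C_1e^(5t)(-1,2) + C_2e^(4t)(0,1).

x(t) = -C_1e^(5t), z(t) = 2C_1e^(5t) + C_2e^(4t)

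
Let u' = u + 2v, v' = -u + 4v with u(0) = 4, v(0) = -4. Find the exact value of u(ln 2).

-32

A = [[1,2],[-1,4]]; eigenvalues λ = 2, 3.
Eigenvectors: (-2,-1) for λ=2, (1,1) for λ=3.
From the initial condition, c_1 = -8, c_2 = -12.
u(ln 2) = (-8)(2^2)(-2) + (-12)(2^3)(1) = -32.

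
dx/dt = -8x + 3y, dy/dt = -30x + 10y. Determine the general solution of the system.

Coefficient matrix A = [[-8, 3], [-30, 10]].
Characteristic polynomial det(A - λI) = λ^2 - 2λ + 10 = 0.
Eigenvalues λ = 1 ± 3i (complex conjugate pair).
For λ=1+3i: an eigenvector is (0,1) - i(1,3) = (0 - i, 1 - 3i).
A real fundamental pair from Re and Im of e^((1+3i)t)v: X_1 = e^(t)(cos(3t)·(0,1) + sin(3t)·(1,3)), X_2 = e^(t)(sin(3t)·(0,1) - cos(3t)·(1,3)).
General solution: C_1X_1 + C_2X_2.

x(t) = C_1e^(t)sin(3t) - C_2e^(t)cos(3t), y(t) = 3C_1e^(t)sin(3t) + C_1e^(t)cos(3t) + C_2e^(t)sin(3t) - 3C_2e^(t)cos(3t)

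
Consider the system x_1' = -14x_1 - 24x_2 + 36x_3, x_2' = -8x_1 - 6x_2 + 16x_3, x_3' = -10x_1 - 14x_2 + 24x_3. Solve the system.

Coefficient matrix A = [[-14, -24, 36], [-8, -6, 16], [-10, -14, 24]].
det(A - λI) = 0 gives eigenvalues λ = 2, -2, 4.
For λ=2: eigenvector (3,1,2).
For λ=-2: eigenvector (5,2,3).
For λ=4: eigenvector (2,0,1).
General solution: c_1e^(2t)(3,1,2) + c_2e^(-2t)(5,2,3) + c_3e^(4t)(2,0,1).

x_1(t) = 3c_1e^(2t) + 5c_2e^(-2t) + 2c_3e^(4t), x_2(t) = c_1e^(2t) + 2c_2e^(-2t), x_3(t) = 2c_1e^(2t) + 3c_2e^(-2t) + c_3e^(4t)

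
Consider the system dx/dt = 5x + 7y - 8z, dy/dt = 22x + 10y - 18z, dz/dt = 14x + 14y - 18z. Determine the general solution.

x(t) = -c_1e^(-4t) + c_2e^(3t) + 3c_3e^(-2t), y(t) = -c_1e^(-4t) + 2c_2e^(3t) + 5c_3e^(-2t), z(t) = -2c_1e^(-4t) + 2c_2e^(3t) + 7c_3e^(-2t)

Coefficient matrix A = [[5, 7, -8], [22, 10, -18], [14, 14, -18]].
det(A - λI) = 0 gives eigenvalues λ = -4, 3, -2.
For λ=-4: eigenvector (-1,-1,-2).
For λ=3: eigenvector (1,2,2).
For λ=-2: eigenvector (3,5,7).
General solution: c_1e^(-4t)(-1,-1,-2) + c_2e^(3t)(1,2,2) + c_3e^(-2t)(3,5,7).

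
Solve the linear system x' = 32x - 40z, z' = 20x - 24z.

x(t) = -3K_1e^(4t)sin(4t) + K_1e^(4t)cos(4t) + K_2e^(4t)sin(4t) + 3K_2e^(4t)cos(4t), z(t) = -2K_1e^(4t)sin(4t) + K_1e^(4t)cos(4t) + K_2e^(4t)sin(4t) + 2K_2e^(4t)cos(4t)

Coefficient matrix A = [[32, -40], [20, -24]].
Characteristic polynomial det(A - λI) = λ^2 - 8λ + 32 = 0.
Eigenvalues λ = 4 ± 4i (complex conjugate pair).
For λ=4+4i: an eigenvector is (1,1) - i(-3,-2) = (1 + 3i, 1 + 2i).
A real fundamental pair from Re and Im of e^((4+4i)t)v: X_1 = e^(4t)(cos(4t)·(1,1) + sin(4t)·(-3,-2)), X_2 = e^(4t)(sin(4t)·(1,1) - cos(4t)·(-3,-2)).
General solution: K_1X_1 + K_2X_2.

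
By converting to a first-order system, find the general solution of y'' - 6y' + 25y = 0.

Let x_1 = y, x_2 = y'. Then x_1' = x_2 and x_2' = -25x_1 + 6x_2.
A = [[0,1],[-25,6]]; det(A-λI) = λ^2 - 6λ + 25.
Eigenvalues λ = 3 ± 4i.

y(t) = K_1e^(3t)cos(4t) + K_2e^(3t)sin(4t)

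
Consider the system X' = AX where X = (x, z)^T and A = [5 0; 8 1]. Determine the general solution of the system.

x(t) = -K_1e^(5t), z(t) = -2K_1e^(5t) - K_2e^(t)

Coefficient matrix A = [[5, 0], [8, 1]].
Characteristic polynomial det(A - λI) = λ^2 - 6λ + 5 = 0.
Eigenvalues λ = 5, 1.
For λ=5: (A-λI) row 2 is [8, -4], so an eigenvector is (-1, -2).
For λ=1: (A-λI) row 1 is [4, 0], so an eigenvector is (0, -1).
General solution: K_1e^(5t)(-1,-2) + K_2e^(t)(0,-1).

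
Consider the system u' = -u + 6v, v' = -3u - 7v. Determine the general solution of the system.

u(t) = K_1e^(-4t)sin(3t) + K_1e^(-4t)cos(3t) + K_2e^(-4t)sin(3t) - K_2e^(-4t)cos(3t), v(t) = -K_1e^(-4t)sin(3t) + K_2e^(-4t)cos(3t)

Coefficient matrix A = [[-1, 6], [-3, -7]].
Characteristic polynomial det(A - λI) = λ^2 + 8λ + 25 = 0.
Eigenvalues λ = -4 ± 3i (complex conjugate pair).
For λ=-4+3i: an eigenvector is (1,0) - i(1,-1) = (1 - i, 0 + i).
A real fundamental pair from Re and Im of e^((-4+3i)t)v: X_1 = e^(-4t)(cos(3t)·(1,0) + sin(3t)·(1,-1)), X_2 = e^(-4t)(sin(3t)·(1,0) - cos(3t)·(1,-1)).
General solution: K_1X_1 + K_2X_2.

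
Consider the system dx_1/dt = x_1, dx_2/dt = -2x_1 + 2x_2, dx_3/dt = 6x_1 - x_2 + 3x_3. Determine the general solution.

x_1(t) = K_2e^(t), x_2(t) = K_1e^(2t) + 2K_2e^(t), x_3(t) = K_1e^(2t) - 2K_2e^(t) + K_3e^(3t)

Coefficient matrix A = [[1, 0, 0], [-2, 2, 0], [6, -1, 3]].
det(A - λI) = 0 gives eigenvalues λ = 2, 1, 3.
For λ=2: eigenvector (0,1,1).
For λ=1: eigenvector (1,2,-2).
For λ=3: eigenvector (0,0,1).
General solution: K_1e^(2t)(0,1,1) + K_2e^(t)(1,2,-2) + K_3e^(3t)(0,0,1).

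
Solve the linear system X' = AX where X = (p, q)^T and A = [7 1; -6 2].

Coefficient matrix A = [[7, 1], [-6, 2]].
Characteristic polynomial det(A - λI) = λ^2 - 9λ + 20 = 0.
Eigenvalues λ = 4, 5.
For λ=4: (A-λI) row 1 is [3, 1], so an eigenvector is (1, -3).
For λ=5: (A-λI) row 1 is [2, 1], so an eigenvector is (-1, 2).
General solution: c_1e^(4t)(1,-3) + c_2e^(5t)(-1,2).

p(t) = c_1e^(4t) - c_2e^(5t), q(t) = -3c_1e^(4t) + 2c_2e^(5t)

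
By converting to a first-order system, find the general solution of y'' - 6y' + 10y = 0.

y(t) = c_1e^(3t)cos(t) + c_2e^(3t)sin(t)

Let x_1 = y, x_2 = y'. Then x_1' = x_2 and x_2' = -10x_1 + 6x_2.
A = [[0,1],[-10,6]]; det(A-λI) = λ^2 - 6λ + 10.
Eigenvalues λ = 3 ± i.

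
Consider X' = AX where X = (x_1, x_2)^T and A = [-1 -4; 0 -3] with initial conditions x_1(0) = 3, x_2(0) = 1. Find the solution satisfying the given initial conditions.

Coefficient matrix A = [[-1, -4], [0, -3]].
Characteristic polynomial det(A - λI) = λ^2 + 4λ + 3 = 0.
Eigenvalues λ = -1, -3.
For λ=-1: (A-λI) row 1 is [0, -4], so an eigenvector is (1, 0).
For λ=-3: (A-λI) row 1 is [2, -4], so an eigenvector is (2, 1).
General solution: C_1e^(-t)(1,0) + C_2e^(-3t)(2,1).
Applying x_1(0)=3, x_2(0)=1 gives C_1=1, C_2=1.

x_1(t) = e^(-t) + 2e^(-3t), x_2(t) = e^(-3t)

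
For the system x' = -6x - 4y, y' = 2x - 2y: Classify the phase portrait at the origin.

A = [[-6,-4],[2,-2]]; det(A-λI) = λ^2 + 8λ + 20.
λ = -4 ± 2i: negative real part.

stable spiral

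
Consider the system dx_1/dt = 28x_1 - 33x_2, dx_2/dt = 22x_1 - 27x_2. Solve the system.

Coefficient matrix A = [[28, -33], [22, -27]].
Characteristic polynomial det(A - λI) = λ^2 - λ - 30 = 0.
Eigenvalues λ = 6, -5.
For λ=6: (A-λI) row 1 is [22, -33], so an eigenvector is (-3, -2).
For λ=-5: (A-λI) row 1 is [33, -33], so an eigenvector is (-1, -1).
General solution: C_1e^(6t)(-3,-2) + C_2e^(-5t)(-1,-1).

x_1(t) = -3C_1e^(6t) - C_2e^(-5t), x_2(t) = -2C_1e^(6t) - C_2e^(-5t)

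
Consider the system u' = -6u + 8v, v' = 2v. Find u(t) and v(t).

u(t) = K_1e^(2t) - K_2e^(-6t), v(t) = K_1e^(2t)

Coefficient matrix A = [[-6, 8], [0, 2]].
Characteristic polynomial det(A - λI) = λ^2 + 4λ - 12 = 0.
Eigenvalues λ = 2, -6.
For λ=2: (A-λI) row 1 is [-8, 8], so an eigenvector is (1, 1).
For λ=-6: (A-λI) row 1 is [0, 8], so an eigenvector is (-1, 0).
General solution: K_1e^(2t)(1,1) + K_2e^(-6t)(-1,0).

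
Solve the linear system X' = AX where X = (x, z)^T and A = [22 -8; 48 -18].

x(t) = -K_1e^(-2t) - K_2e^(6t), z(t) = -3K_1e^(-2t) - 2K_2e^(6t)

Coefficient matrix A = [[22, -8], [48, -18]].
Characteristic polynomial det(A - λI) = λ^2 - 4λ - 12 = 0.
Eigenvalues λ = -2, 6.
For λ=-2: (A-λI) row 1 is [24, -8], so an eigenvector is (-1, -3).
For λ=6: (A-λI) row 1 is [16, -8], so an eigenvector is (-1, -2).
General solution: K_1e^(-2t)(-1,-3) + K_2e^(6t)(-1,-2).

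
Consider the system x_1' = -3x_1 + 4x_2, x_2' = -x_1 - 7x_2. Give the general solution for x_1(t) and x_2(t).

Coefficient matrix A = [[-3, 4], [-1, -7]].
Characteristic polynomial det(A - λI) = λ^2 + 10λ + 25 = 0.
Single eigenvalue λ = -5 with algebraic multiplicity 2.
Eigenvector v = (2,-1); generalized eigenvector w with (A-λI)w=v is (-3,2).
General solution: e^(-5t)[K_1·v + K_2·(t·v + w)].

x_1(t) = 2K_1e^(-5t) + 2K_2te^(-5t) - 3K_2e^(-5t), x_2(t) = -K_1e^(-5t) - K_2te^(-5t) + 2K_2e^(-5t)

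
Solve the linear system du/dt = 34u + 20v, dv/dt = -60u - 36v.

u(t) = 2K_1e^(4t) + K_2e^(-6t), v(t) = -3K_1e^(4t) - 2K_2e^(-6t)

Coefficient matrix A = [[34, 20], [-60, -36]].
Characteristic polynomial det(A - λI) = λ^2 + 2λ - 24 = 0.
Eigenvalues λ = 4, -6.
For λ=4: (A-λI) row 1 is [30, 20], so an eigenvector is (2, -3).
For λ=-6: (A-λI) row 1 is [40, 20], so an eigenvector is (1, -2).
General solution: K_1e^(4t)(2,-3) + K_2e^(-6t)(1,-2).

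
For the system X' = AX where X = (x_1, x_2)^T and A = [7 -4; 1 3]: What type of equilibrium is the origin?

unstable improper node

A = [[7,-4],[1,3]]; det(A-λI) = λ^2 - 10λ + 25.
repeated λ = 5 with a single eigenvector.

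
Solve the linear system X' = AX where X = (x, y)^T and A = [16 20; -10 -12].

x(t) = 3C_1e^(2t)sin(2t) - C_1e^(2t)cos(2t) - C_2e^(2t)sin(2t) - 3C_2e^(2t)cos(2t), y(t) = -2C_1e^(2t)sin(2t) + C_1e^(2t)cos(2t) + C_2e^(2t)sin(2t) + 2C_2e^(2t)cos(2t)

Coefficient matrix A = [[16, 20], [-10, -12]].
Characteristic polynomial det(A - λI) = λ^2 - 4λ + 8 = 0.
Eigenvalues λ = 2 ± 2i (complex conjugate pair).
For λ=2+2i: an eigenvector is (-1,1) - i(3,-2) = (-1 - 3i, 1 + 2i).
A real fundamental pair from Re and Im of e^((2+2i)t)v: X_1 = e^(2t)(cos(2t)·(-1,1) + sin(2t)·(3,-2)), X_2 = e^(2t)(sin(2t)·(-1,1) - cos(2t)·(3,-2)).
General solution: C_1X_1 + C_2X_2.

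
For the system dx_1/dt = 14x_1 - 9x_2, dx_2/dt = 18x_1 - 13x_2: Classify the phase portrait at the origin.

A = [[14,-9],[18,-13]]; det(A-λI) = λ^2 - λ - 20.
λ = 5, -4: opposite signs.

saddle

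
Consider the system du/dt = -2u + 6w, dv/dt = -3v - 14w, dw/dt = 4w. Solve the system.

u(t) = C_1e^(4t) - C_3e^(-2t), v(t) = -2C_1e^(4t) + C_2e^(-3t), w(t) = C_1e^(4t)

Coefficient matrix A = [[-2, 0, 6], [0, -3, -14], [0, 0, 4]].
det(A - λI) = 0 gives eigenvalues λ = 4, -3, -2.
For λ=4: eigenvector (1,-2,1).
For λ=-3: eigenvector (0,1,0).
For λ=-2: eigenvector (-1,0,0).
General solution: C_1e^(4t)(1,-2,1) + C_2e^(-3t)(0,1,0) + C_3e^(-2t)(-1,0,0).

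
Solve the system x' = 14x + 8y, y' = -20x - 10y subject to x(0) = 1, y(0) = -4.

x(t) = -5e^(2t)sin(4t) + e^(2t)cos(4t), y(t) = 7e^(2t)sin(4t) - 4e^(2t)cos(4t)

Coefficient matrix A = [[14, 8], [-20, -10]].
Characteristic polynomial det(A - λI) = λ^2 - 4λ + 20 = 0.
Eigenvalues λ = 2 ± 4i (complex conjugate pair).
For λ=2+4i: an eigenvector is (-1,1) - i(-1,2) = (-1 + i, 1 - 2i).
A real fundamental pair from Re and Im of e^((2+4i)t)v: X_1 = e^(2t)(cos(4t)·(-1,1) + sin(4t)·(-1,2)), X_2 = e^(2t)(sin(4t)·(-1,1) - cos(4t)·(-1,2)).
General solution: c_1X_1 + c_2X_2.
Applying x(0)=1, y(0)=-4 gives c_1=2, c_2=3.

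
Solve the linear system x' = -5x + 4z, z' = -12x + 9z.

x(t) = -C_1e^(3t) - 2C_2e^(t), z(t) = -2C_1e^(3t) - 3C_2e^(t)

Coefficient matrix A = [[-5, 4], [-12, 9]].
Characteristic polynomial det(A - λI) = λ^2 - 4λ + 3 = 0.
Eigenvalues λ = 3, 1.
For λ=3: (A-λI) row 1 is [-8, 4], so an eigenvector is (-1, -2).
For λ=1: (A-λI) row 1 is [-6, 4], so an eigenvector is (-2, -3).
General solution: C_1e^(3t)(-1,-2) + C_2e^(t)(-2,-3).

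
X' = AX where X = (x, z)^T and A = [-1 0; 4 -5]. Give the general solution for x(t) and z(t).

Coefficient matrix A = [[-1, 0], [4, -5]].
Characteristic polynomial det(A - λI) = λ^2 + 6λ + 5 = 0.
Eigenvalues λ = -5, -1.
For λ=-5: (A-λI) row 1 is [4, 0], so an eigenvector is (0, 1).
For λ=-1: (A-λI) row 2 is [4, -4], so an eigenvector is (-1, -1).
General solution: c_1e^(-5t)(0,1) + c_2e^(-t)(-1,-1).

x(t) = -c_2e^(-t), z(t) = c_1e^(-5t) - c_2e^(-t)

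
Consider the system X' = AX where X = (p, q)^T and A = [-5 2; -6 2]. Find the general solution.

Coefficient matrix A = [[-5, 2], [-6, 2]].
Characteristic polynomial det(A - λI) = λ^2 + 3λ + 2 = 0.
Eigenvalues λ = -2, -1.
For λ=-2: (A-λI) row 1 is [-3, 2], so an eigenvector is (2, 3).
For λ=-1: (A-λI) row 1 is [-4, 2], so an eigenvector is (-1, -2).
General solution: C_1e^(-2t)(2,3) + C_2e^(-t)(-1,-2).

p(t) = 2C_1e^(-2t) - C_2e^(-t), q(t) = 3C_1e^(-2t) - 2C_2e^(-t)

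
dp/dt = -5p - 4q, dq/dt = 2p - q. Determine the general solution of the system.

p(t) = C_1e^(-3t)sin(2t) + C_1e^(-3t)cos(2t) + C_2e^(-3t)sin(2t) - C_2e^(-3t)cos(2t), q(t) = -C_1e^(-3t)cos(2t) - C_2e^(-3t)sin(2t)

Coefficient matrix A = [[-5, -4], [2, -1]].
Characteristic polynomial det(A - λI) = λ^2 + 6λ + 13 = 0.
Eigenvalues λ = -3 ± 2i (complex conjugate pair).
For λ=-3+2i: an eigenvector is (1,-1) - i(1,0) = (1 - i, -1).
A real fundamental pair from Re and Im of e^((-3+2i)t)v: X_1 = e^(-3t)(cos(2t)·(1,-1) + sin(2t)·(1,0)), X_2 = e^(-3t)(sin(2t)·(1,-1) - cos(2t)·(1,0)).
General solution: C_1X_1 + C_2X_2.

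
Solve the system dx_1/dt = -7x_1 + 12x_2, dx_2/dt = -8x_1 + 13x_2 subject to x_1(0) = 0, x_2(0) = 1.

x_1(t) = 3e^(5t) - 3e^(t), x_2(t) = 3e^(5t) - 2e^(t)

Coefficient matrix A = [[-7, 12], [-8, 13]].
Characteristic polynomial det(A - λI) = λ^2 - 6λ + 5 = 0.
Eigenvalues λ = 1, 5.
For λ=1: (A-λI) row 1 is [-8, 12], so an eigenvector is (3, 2).
For λ=5: (A-λI) row 1 is [-12, 12], so an eigenvector is (1, 1).
General solution: C_1e^(t)(3,2) + C_2e^(5t)(1,1).
Applying x_1(0)=0, x_2(0)=1 gives C_1=-1, C_2=3.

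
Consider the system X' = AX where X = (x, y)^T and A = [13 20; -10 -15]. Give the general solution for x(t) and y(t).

x(t) = -C_1e^(-t)sin(2t) - 3C_1e^(-t)cos(2t) - 3C_2e^(-t)sin(2t) + C_2e^(-t)cos(2t), y(t) = C_1e^(-t)sin(2t) + 2C_1e^(-t)cos(2t) + 2C_2e^(-t)sin(2t) - C_2e^(-t)cos(2t)

Coefficient matrix A = [[13, 20], [-10, -15]].
Characteristic polynomial det(A - λI) = λ^2 + 2λ + 5 = 0.
Eigenvalues λ = -1 ± 2i (complex conjugate pair).
For λ=-1+2i: an eigenvector is (-3,2) - i(-1,1) = (-3 + i, 2 - i).
A real fundamental pair from Re and Im of e^((-1+2i)t)v: X_1 = e^(-t)(cos(2t)·(-3,2) + sin(2t)·(-1,1)), X_2 = e^(-t)(sin(2t)·(-3,2) - cos(2t)·(-1,1)).
General solution: C_1X_1 + C_2X_2.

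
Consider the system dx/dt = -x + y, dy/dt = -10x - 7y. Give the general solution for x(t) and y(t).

x(t) = -K_1e^(-4t)sin(t) + K_2e^(-4t)cos(t), y(t) = 3K_1e^(-4t)sin(t) - K_1e^(-4t)cos(t) - K_2e^(-4t)sin(t) - 3K_2e^(-4t)cos(t)

Coefficient matrix A = [[-1, 1], [-10, -7]].
Characteristic polynomial det(A - λI) = λ^2 + 8λ + 17 = 0.
Eigenvalues λ = -4 ± i (complex conjugate pair).
For λ=-4+i: an eigenvector is (0,-1) - i(-1,3) = (0 + i, -1 - 3i).
A real fundamental pair from Re and Im of e^((-4+i)t)v: X_1 = e^(-4t)(cos(t)·(0,-1) + sin(t)·(-1,3)), X_2 = e^(-4t)(sin(t)·(0,-1) - cos(t)·(-1,3)).
General solution: K_1X_1 + K_2X_2.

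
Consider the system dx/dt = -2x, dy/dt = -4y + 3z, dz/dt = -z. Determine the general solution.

Coefficient matrix A = [[-2, 0, 0], [0, -4, 3], [0, 0, -1]].
det(A - λI) = 0 gives eigenvalues λ = -2, -4, -1.
For λ=-2: eigenvector (1,0,0).
For λ=-4: eigenvector (0,1,0).
For λ=-1: eigenvector (0,1,1).
General solution: c_1e^(-2t)(1,0,0) + c_2e^(-4t)(0,1,0) + c_3e^(-t)(0,1,1).

x(t) = c_1e^(-2t), y(t) = c_2e^(-4t) + c_3e^(-t), z(t) = c_3e^(-t)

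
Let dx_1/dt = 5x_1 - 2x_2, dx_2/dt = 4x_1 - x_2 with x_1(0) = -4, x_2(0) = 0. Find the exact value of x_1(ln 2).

A = [[5,-2],[4,-1]]; eigenvalues λ = 1, 3.
Eigenvectors: (1,2) for λ=1, (1,1) for λ=3.
From the initial condition, c_1 = 4, c_2 = -8.
x_1(ln 2) = (4)(2^1)(1) + (-8)(2^3)(1) = -56.

-56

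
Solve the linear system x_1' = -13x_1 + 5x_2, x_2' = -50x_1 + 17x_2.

Coefficient matrix A = [[-13, 5], [-50, 17]].
Characteristic polynomial det(A - λI) = λ^2 - 4λ + 29 = 0.
Eigenvalues λ = 2 ± 5i (complex conjugate pair).
For λ=2+5i: an eigenvector is (-1,-3) - i(0,1) = (-1, -3 - i).
A real fundamental pair from Re and Im of e^((2+5i)t)v: X_1 = e^(2t)(cos(5t)·(-1,-3) + sin(5t)·(0,1)), X_2 = e^(2t)(sin(5t)·(-1,-3) - cos(5t)·(0,1)).
General solution: c_1X_1 + c_2X_2.

x_1(t) = -c_1e^(2t)cos(5t) - c_2e^(2t)sin(5t), x_2(t) = c_1e^(2t)sin(5t) - 3c_1e^(2t)cos(5t) - 3c_2e^(2t)sin(5t) - c_2e^(2t)cos(5t)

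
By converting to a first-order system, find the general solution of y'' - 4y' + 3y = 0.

y(t) = C_1e^(t) + C_2e^(3t)

Let x_1 = y, x_2 = y'. Then x_1' = x_2 and x_2' = -3x_1 + 4x_2.
A = [[0,1],[-3,4]]; det(A-λI) = λ^2 - 4λ + 3.
Eigenvalues λ = 1, 3 with eigenvectors (1,1), (1,3).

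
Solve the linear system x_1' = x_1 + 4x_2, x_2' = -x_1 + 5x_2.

x_1(t) = -2K_1e^(3t) - 2K_2te^(3t) + K_2e^(3t), x_2(t) = -K_1e^(3t) - K_2te^(3t)

Coefficient matrix A = [[1, 4], [-1, 5]].
Characteristic polynomial det(A - λI) = λ^2 - 6λ + 9 = 0.
Single eigenvalue λ = 3 with algebraic multiplicity 2.
Eigenvector v = (-2,-1); generalized eigenvector w with (A-λI)w=v is (1,0).
General solution: e^(3t)[K_1·v + K_2·(t·v + w)].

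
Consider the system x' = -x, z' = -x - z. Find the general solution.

x(t) = C_2e^(-t), z(t) = -C_1e^(-t) - C_2te^(-t) - 3C_2e^(-t)

Coefficient matrix A = [[-1, 0], [-1, -1]].
Characteristic polynomial det(A - λI) = λ^2 + 2λ + 1 = 0.
Single eigenvalue λ = -1 with algebraic multiplicity 2.
Eigenvector v = (0,-1); generalized eigenvector w with (A-λI)w=v is (1,-3).
General solution: e^(-t)[C_1·v + C_2·(t·v + w)].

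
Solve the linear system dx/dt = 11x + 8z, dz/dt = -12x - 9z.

Coefficient matrix A = [[11, 8], [-12, -9]].
Characteristic polynomial det(A - λI) = λ^2 - 2λ - 3 = 0.
Eigenvalues λ = -1, 3.
For λ=-1: (A-λI) row 1 is [12, 8], so an eigenvector is (-2, 3).
For λ=3: (A-λI) row 1 is [8, 8], so an eigenvector is (1, -1).
General solution: K_1e^(-t)(-2,3) + K_2e^(3t)(1,-1).

x(t) = -2K_1e^(-t) + K_2e^(3t), z(t) = 3K_1e^(-t) - K_2e^(3t)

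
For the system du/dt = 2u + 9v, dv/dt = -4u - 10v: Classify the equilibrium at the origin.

stable improper node

A = [[2,9],[-4,-10]]; det(A-λI) = λ^2 + 8λ + 16.
repeated λ = -4 with a single eigenvector.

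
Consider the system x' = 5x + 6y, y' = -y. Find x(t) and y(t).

Coefficient matrix A = [[5, 6], [0, -1]].
Characteristic polynomial det(A - λI) = λ^2 - 4λ - 5 = 0.
Eigenvalues λ = 5, -1.
For λ=5: (A-λI) row 1 is [0, 6], so an eigenvector is (-1, 0).
For λ=-1: (A-λI) row 1 is [6, 6], so an eigenvector is (1, -1).
General solution: C_1e^(5t)(-1,0) + C_2e^(-t)(1,-1).

x(t) = -C_1e^(5t) + C_2e^(-t), y(t) = -C_2e^(-t)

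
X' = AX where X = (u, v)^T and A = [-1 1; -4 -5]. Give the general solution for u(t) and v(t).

u(t) = -c_1e^(-3t) - c_2te^(-3t) - 2c_2e^(-3t), v(t) = 2c_1e^(-3t) + 2c_2te^(-3t) + 3c_2e^(-3t)

Coefficient matrix A = [[-1, 1], [-4, -5]].
Characteristic polynomial det(A - λI) = λ^2 + 6λ + 9 = 0.
Single eigenvalue λ = -3 with algebraic multiplicity 2.
Eigenvector v = (-1,2); generalized eigenvector w with (A-λI)w=v is (-2,3).
General solution: e^(-3t)[c_1·v + c_2·(t·v + w)].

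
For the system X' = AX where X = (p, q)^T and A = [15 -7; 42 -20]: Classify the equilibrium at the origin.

A = [[15,-7],[42,-20]]; det(A-λI) = λ^2 + 5λ - 6.
λ = 1, -6: opposite signs.

saddle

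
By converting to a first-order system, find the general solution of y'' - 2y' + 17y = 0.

y(t) = K_1e^(t)cos(4t) + K_2e^(t)sin(4t)

Let x_1 = y, x_2 = y'. Then x_1' = x_2 and x_2' = -17x_1 + 2x_2.
A = [[0,1],[-17,2]]; det(A-λI) = λ^2 - 2λ + 17.
Eigenvalues λ = 1 ± 4i.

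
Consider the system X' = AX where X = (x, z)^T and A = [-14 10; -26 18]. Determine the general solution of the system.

x(t) = -2C_1e^(2t)sin(2t) - C_1e^(2t)cos(2t) - C_2e^(2t)sin(2t) + 2C_2e^(2t)cos(2t), z(t) = -3C_1e^(2t)sin(2t) - 2C_1e^(2t)cos(2t) - 2C_2e^(2t)sin(2t) + 3C_2e^(2t)cos(2t)

Coefficient matrix A = [[-14, 10], [-26, 18]].
Characteristic polynomial det(A - λI) = λ^2 - 4λ + 8 = 0.
Eigenvalues λ = 2 ± 2i (complex conjugate pair).
For λ=2+2i: an eigenvector is (-1,-2) - i(-2,-3) = (-1 + 2i, -2 + 3i).
A real fundamental pair from Re and Im of e^((2+2i)t)v: X_1 = e^(2t)(cos(2t)·(-1,-2) + sin(2t)·(-2,-3)), X_2 = e^(2t)(sin(2t)·(-1,-2) - cos(2t)·(-2,-3)).
General solution: C_1X_1 + C_2X_2.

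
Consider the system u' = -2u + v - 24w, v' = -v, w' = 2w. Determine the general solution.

u(t) = c_1e^(-2t) + c_2e^(-t) - 6c_3e^(2t), v(t) = c_2e^(-t), w(t) = c_3e^(2t)

Coefficient matrix A = [[-2, 1, -24], [0, -1, 0], [0, 0, 2]].
det(A - λI) = 0 gives eigenvalues λ = -2, -1, 2.
For λ=-2: eigenvector (1,0,0).
For λ=-1: eigenvector (1,1,0).
For λ=2: eigenvector (-6,0,1).
General solution: c_1e^(-2t)(1,0,0) + c_2e^(-t)(1,1,0) + c_3e^(2t)(-6,0,1).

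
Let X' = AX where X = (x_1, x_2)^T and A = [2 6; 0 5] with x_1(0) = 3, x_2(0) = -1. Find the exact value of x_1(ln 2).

A = [[2,6],[0,5]]; eigenvalues λ = 5, 2.
Eigenvectors: (-2,-1) for λ=5, (1,0) for λ=2.
From the initial condition, c_1 = 1, c_2 = 5.
x_1(ln 2) = (1)(2^5)(-2) + (5)(2^2)(1) = -44.

-44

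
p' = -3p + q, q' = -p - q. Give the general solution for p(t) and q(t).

p(t) = -c_1e^(-2t) - c_2te^(-2t) + 2c_2e^(-2t), q(t) = -c_1e^(-2t) - c_2te^(-2t) + c_2e^(-2t)

Coefficient matrix A = [[-3, 1], [-1, -1]].
Characteristic polynomial det(A - λI) = λ^2 + 4λ + 4 = 0.
Single eigenvalue λ = -2 with algebraic multiplicity 2.
Eigenvector v = (-1,-1); generalized eigenvector w with (A-λI)w=v is (2,1).
General solution: e^(-2t)[c_1·v + c_2·(t·v + w)].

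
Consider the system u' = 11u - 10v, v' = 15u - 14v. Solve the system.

u(t) = 2K_1e^(-4t) - K_2e^(t), v(t) = 3K_1e^(-4t) - K_2e^(t)

Coefficient matrix A = [[11, -10], [15, -14]].
Characteristic polynomial det(A - λI) = λ^2 + 3λ - 4 = 0.
Eigenvalues λ = -4, 1.
For λ=-4: (A-λI) row 1 is [15, -10], so an eigenvector is (2, 3).
For λ=1: (A-λI) row 1 is [10, -10], so an eigenvector is (-1, -1).
General solution: K_1e^(-4t)(2,3) + K_2e^(t)(-1,-1).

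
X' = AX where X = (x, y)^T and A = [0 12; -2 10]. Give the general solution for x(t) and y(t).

x(t) = 2c_1e^(6t) - 3c_2e^(4t), y(t) = c_1e^(6t) - c_2e^(4t)

Coefficient matrix A = [[0, 12], [-2, 10]].
Characteristic polynomial det(A - λI) = λ^2 - 10λ + 24 = 0.
Eigenvalues λ = 6, 4.
For λ=6: (A-λI) row 1 is [-6, 12], so an eigenvector is (2, 1).
For λ=4: (A-λI) row 1 is [-4, 12], so an eigenvector is (-3, -1).
General solution: c_1e^(6t)(2,1) + c_2e^(4t)(-3,-1).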